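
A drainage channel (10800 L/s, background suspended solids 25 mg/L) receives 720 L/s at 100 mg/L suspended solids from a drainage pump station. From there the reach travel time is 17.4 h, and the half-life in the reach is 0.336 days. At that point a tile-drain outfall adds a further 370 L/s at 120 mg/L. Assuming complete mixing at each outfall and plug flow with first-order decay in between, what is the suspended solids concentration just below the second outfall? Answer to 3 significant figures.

Conservation of mass: C = (10800·25.00 + 720.0·100.0) / 11520 = 342000/11520 = 29.69 mg/L; combined flow 11520 L/s.
Half-life 0.336 d → k = ln 2 / 0.336 = 2.063 d⁻¹.
Applying C = C₀e^(−kt): 29.69 × 0.2241 = 6.653 mg/L.
At the second outfall, C = (11520·6.653 + 370.0·120.0) / (11520 + 370.0) = 10.18 mg/L.

10.2 mg/L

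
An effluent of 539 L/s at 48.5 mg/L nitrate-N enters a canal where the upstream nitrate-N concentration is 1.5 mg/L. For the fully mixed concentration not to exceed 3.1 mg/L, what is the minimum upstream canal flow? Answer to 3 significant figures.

Set C_mix = 3.1: (Q·1.500 + 539.0·48.50) / (Q + 539.0) = 3.1
→ Q = 539.0·(48.50 − 3.1)/(3.1 − 1.500) = 15290 L/s.

15300 L/s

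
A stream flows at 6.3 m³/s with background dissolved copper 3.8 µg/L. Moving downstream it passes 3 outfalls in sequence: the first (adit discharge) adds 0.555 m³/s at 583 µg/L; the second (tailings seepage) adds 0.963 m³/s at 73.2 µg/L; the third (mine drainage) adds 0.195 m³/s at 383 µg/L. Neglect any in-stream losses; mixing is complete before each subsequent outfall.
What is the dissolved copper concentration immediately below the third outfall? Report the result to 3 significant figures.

Outfall 1: combined Q = 6.855 m³/s; C = (6.300·3.800 + 0.5550·583.0)/6.855 = 50.69 µg/L.
Outfall 2: combined Q = 7.818 m³/s; C = (6.855·50.69 + 0.9630·73.20)/7.818 = 53.47 µg/L.
Outfall 3: combined Q = 8.013 m³/s; C = (7.818·53.47 + 0.1950·383.0)/8.013 = 61.49 µg/L.

61.5 µg/L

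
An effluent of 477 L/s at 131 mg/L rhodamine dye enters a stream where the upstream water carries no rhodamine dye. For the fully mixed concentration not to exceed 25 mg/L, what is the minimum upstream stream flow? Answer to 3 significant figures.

Set C_mix = 25: (Q·0 + 477.0·131.0) / (Q + 477.0) = 25
→ Q = 477.0·(131.0 − 25)/(25 − 0) = 2022 L/s.

2020 L/s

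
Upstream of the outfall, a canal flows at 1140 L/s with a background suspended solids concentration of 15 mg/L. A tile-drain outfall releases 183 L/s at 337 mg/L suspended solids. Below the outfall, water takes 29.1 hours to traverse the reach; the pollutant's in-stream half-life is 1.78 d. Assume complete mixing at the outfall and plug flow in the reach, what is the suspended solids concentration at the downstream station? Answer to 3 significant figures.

37.1 mg/L

After mixing, C = (1140·15.00 + 183.0·337.0) / 1323 = 78770/1323 = 59.54 mg/L.
Half-life 1.78 d → k = ln 2 / 1.78 = 0.3894 d⁻¹.
Decay over the reach: 59.54·exp(−kt) = 59.54·0.6237 = 37.13 mg/L.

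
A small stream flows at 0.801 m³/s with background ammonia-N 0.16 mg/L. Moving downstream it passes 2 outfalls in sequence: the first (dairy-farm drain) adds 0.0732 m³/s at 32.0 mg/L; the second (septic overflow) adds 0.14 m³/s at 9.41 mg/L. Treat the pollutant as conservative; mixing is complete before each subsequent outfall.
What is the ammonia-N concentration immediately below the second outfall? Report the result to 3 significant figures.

3.73 mg/L

Outfall 1: combined Q = 0.8742 m³/s; C = (0.8010·0.1600 + 0.07320·32.00)/0.8742 = 2.826 mg/L.
Outfall 2: combined Q = 1.014 m³/s; C = (0.8742·2.826 + 0.1400·9.410)/1.014 = 3.735 mg/L.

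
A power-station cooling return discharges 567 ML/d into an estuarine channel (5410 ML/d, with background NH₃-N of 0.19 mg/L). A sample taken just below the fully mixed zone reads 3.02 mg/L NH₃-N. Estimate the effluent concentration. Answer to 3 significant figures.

30.0 mg/L

Mass balance: 5410·0.1900 + 567.0·Cₑ = 5977·3.020
→ Cₑ = (5977·3.020 − 5410·0.1900) / 567.0 = 30.02 mg/L.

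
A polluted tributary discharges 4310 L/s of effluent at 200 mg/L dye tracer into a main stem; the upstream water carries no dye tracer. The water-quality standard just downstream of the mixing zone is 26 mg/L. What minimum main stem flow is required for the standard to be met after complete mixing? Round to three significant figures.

Set C_mix = 26: (Q·0 + 4310·200.0) / (Q + 4310) = 26
→ Q = 4310·(200.0 − 26)/(26 − 0) = 28840 L/s.

28800 L/s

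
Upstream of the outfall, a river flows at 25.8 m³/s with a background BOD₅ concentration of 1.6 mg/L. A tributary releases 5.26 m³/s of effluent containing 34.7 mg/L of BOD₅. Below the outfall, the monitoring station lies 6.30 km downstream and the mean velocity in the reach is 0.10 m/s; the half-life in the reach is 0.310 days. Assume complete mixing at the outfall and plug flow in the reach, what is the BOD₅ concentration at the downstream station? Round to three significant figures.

1.41 mg/L

Conservation of mass: C = (25.80·1.600 + 5.260·34.70) / 31.06 = 223.8/31.06 = 7.205 mg/L.
Travel time t = 6.30·1000 / 0.10 = 63000 s = 17.50 h.
Half-life 0.310 d → k = ln 2 / 0.310 = 2.236 d⁻¹.
Decay over the reach: 7.205·exp(−kt) = 7.205·0.1959 = 1.411 mg/L.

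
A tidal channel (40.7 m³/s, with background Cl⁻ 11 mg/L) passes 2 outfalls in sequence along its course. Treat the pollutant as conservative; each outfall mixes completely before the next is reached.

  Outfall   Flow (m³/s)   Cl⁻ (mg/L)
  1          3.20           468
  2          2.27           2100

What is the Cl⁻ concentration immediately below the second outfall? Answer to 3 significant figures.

145 mg/L

Below outfall 1: Q → 43.90 m³/s, C = (40.70·11.00 + 3.200·468.0)/43.90 = 44.31 mg/L.
Below outfall 2: Q → 46.17 m³/s, C = (43.90·44.31 + 2.270·2100)/46.17 = 145.4 mg/L.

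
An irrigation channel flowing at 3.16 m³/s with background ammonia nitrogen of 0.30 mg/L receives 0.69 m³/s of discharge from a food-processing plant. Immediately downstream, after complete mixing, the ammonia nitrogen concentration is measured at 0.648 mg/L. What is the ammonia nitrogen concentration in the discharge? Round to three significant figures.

2.24 mg/L

Mass balance: 3.160·0.3000 + 0.6900·Cₑ = 3.850·0.6480
→ Cₑ = (3.850·0.6480 − 3.160·0.3000) / 0.6900 = 2.242 mg/L.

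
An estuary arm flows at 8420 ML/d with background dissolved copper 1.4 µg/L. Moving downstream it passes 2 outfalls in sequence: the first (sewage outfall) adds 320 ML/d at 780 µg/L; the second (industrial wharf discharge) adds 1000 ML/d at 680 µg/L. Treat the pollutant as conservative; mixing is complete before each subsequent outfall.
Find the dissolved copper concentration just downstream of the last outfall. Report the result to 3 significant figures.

Below outfall 1: Q → 8740 ML/d, C = (8420·1.400 + 320.0·780.0)/8740 = 29.91 µg/L.
Below outfall 2: Q → 9740 ML/d, C = (8740·29.91 + 1000·680.0)/9740 = 96.65 µg/L.

96.7 µg/L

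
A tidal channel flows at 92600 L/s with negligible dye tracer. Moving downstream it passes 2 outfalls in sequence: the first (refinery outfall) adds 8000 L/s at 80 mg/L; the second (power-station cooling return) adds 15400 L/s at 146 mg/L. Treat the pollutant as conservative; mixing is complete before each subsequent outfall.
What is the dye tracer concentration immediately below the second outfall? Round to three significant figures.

24.9 mg/L

After outfall 1: Q = 92600 + 8000 = 100600 L/s; C = (92600·0 + 8000·80.00)/100600 = 6.362 mg/L.
After outfall 2: Q = 100600 + 15400 = 116000 L/s; C = (100600·6.362 + 15400·146.0)/116000 = 24.90 mg/L.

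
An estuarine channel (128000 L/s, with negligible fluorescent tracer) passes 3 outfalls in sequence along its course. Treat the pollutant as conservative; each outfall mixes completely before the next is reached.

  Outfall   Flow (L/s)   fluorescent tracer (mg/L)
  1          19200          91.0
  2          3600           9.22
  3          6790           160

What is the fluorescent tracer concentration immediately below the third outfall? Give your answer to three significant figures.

After outfall 1: Q = 128000 + 19200 = 147200 L/s; C = (128000·0 + 19200·91.00)/147200 = 11.87 mg/L.
After outfall 2: Q = 147200 + 3600 = 150800 L/s; C = (147200·11.87 + 3600·9.220)/150800 = 11.81 mg/L.
After outfall 3: Q = 150800 + 6790 = 157600 L/s; C = (150800·11.81 + 6790·160.0)/157600 = 18.19 mg/L.

18.2 mg/L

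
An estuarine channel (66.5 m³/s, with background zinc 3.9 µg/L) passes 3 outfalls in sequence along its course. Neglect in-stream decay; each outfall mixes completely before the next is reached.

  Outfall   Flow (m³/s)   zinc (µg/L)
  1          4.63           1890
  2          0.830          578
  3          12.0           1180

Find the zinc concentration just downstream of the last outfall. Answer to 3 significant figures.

282 µg/L

Below outfall 1: Q → 71.13 m³/s, C = (66.50·3.900 + 4.630·1890)/71.13 = 126.7 µg/L.
Below outfall 2: Q → 71.96 m³/s, C = (71.13·126.7 + 0.8300·578.0)/71.96 = 131.9 µg/L.
Below outfall 3: Q → 83.96 m³/s, C = (71.96·131.9 + 12.00·1180)/83.96 = 281.7 µg/L.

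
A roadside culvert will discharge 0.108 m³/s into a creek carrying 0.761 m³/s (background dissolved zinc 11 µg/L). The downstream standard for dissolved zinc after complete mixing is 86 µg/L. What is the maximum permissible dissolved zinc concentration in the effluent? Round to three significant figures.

At the limit, (Qr·Cr + Qe·Cₑ)/(Qr + Qe) = 86:
Cₑ = (0.8690·86 − 0.7610·11.00) / 0.1080 = 614.5 µg/L.

614 µg/L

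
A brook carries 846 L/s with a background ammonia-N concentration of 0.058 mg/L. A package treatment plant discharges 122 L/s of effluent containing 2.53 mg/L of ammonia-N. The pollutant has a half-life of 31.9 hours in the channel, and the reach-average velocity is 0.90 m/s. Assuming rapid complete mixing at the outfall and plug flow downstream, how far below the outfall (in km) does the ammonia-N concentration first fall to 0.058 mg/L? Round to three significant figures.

276 km

Mass balance: C = (846.0·0.05800 + 122.0·2.530) / 968.0 = 357.7/968.0 = 0.3696 mg/L.
Half-life 31.9 h → k = ln 2 / 31.9 = 0.02173 h⁻¹ = 0.5215 d⁻¹.
Set 0.3696·exp(−k·t) = 0.058 → t = ln(0.3696/0.058)/k = 306800 s = 85.23 h.
Distance = v·t = 0.90·306800 = 276100 m = 276.1 km.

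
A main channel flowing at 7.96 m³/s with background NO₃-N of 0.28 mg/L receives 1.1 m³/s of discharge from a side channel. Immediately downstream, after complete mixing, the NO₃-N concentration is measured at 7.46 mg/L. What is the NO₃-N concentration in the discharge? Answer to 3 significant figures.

59.4 mg/L

Mass balance: 7.960·0.2800 + 1.100·Cₑ = 9.060·7.460
→ Cₑ = (9.060·7.460 − 7.960·0.2800) / 1.100 = 59.42 mg/L.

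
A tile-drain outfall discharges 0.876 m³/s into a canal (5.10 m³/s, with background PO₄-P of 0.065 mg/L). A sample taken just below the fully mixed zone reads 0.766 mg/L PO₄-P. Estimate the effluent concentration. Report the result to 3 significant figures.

Mass balance: 5.100·0.06500 + 0.8760·Cₑ = 5.976·0.7660
→ Cₑ = (5.976·0.7660 − 5.100·0.06500) / 0.8760 = 4.847 mg/L.

4.85 mg/L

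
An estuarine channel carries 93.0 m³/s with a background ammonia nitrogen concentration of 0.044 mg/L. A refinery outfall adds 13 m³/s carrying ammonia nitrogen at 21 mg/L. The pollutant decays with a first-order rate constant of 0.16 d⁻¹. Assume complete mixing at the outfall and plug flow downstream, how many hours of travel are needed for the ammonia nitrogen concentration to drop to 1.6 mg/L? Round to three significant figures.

73.6 h

Mass balance: C = (93.00·0.04400 + 13.00·21.00) / 106.0 = 277.1/106.0 = 2.614 mg/L.
2.614·exp(−k·t) = 1.6 → t = ln(2.614/1.6)/k = 265100 s = 73.64 h.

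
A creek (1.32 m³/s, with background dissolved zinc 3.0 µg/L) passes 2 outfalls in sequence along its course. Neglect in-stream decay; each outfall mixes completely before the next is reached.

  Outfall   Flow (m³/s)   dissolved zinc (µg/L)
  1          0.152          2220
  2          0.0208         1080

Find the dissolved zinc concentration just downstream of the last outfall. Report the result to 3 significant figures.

Outfall 1: combined Q = 1.472 m³/s; C = (1.320·3.000 + 0.1520·2220)/1.472 = 231.9 µg/L.
Outfall 2: combined Q = 1.493 m³/s; C = (1.472·231.9 + 0.02080·1080)/1.493 = 243.7 µg/L.

244 µg/L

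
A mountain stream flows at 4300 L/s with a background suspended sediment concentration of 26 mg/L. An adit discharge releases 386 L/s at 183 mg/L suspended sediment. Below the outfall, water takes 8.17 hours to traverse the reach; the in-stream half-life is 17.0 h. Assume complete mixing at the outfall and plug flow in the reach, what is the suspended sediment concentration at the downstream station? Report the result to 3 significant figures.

27.9 mg/L

Conservation of mass: C = (4300·26.00 + 386.0·183.0) / 4686 = 182400/4686 = 38.93 mg/L.
Half-life 17.0 h → k = ln 2 / 17.0 = 0.04077 h⁻¹ = 0.9786 d⁻¹.
First-order decay: C = 38.93·exp(−k·t) = 38.93·0.7167 = 27.90 mg/L.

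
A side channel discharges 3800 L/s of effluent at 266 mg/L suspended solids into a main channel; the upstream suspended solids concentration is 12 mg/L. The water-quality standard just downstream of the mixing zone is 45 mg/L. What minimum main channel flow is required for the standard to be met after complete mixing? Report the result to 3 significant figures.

Set C_mix = 45: (Q·12.00 + 3800·266.0) / (Q + 3800) = 45
→ Q = 3800·(266.0 − 45)/(45 − 12.00) = 25450 L/s.

25400 L/s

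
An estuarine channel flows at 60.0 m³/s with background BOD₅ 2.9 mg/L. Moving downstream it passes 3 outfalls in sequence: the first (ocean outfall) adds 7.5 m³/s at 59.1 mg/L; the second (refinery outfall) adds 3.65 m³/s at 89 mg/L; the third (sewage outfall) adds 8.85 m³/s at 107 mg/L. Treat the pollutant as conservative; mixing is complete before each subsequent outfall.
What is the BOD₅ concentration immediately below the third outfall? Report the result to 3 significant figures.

23.6 mg/L

Below outfall 1: Q → 67.50 m³/s, C = (60.00·2.900 + 7.500·59.10)/67.50 = 9.144 mg/L.
Below outfall 2: Q → 71.15 m³/s, C = (67.50·9.144 + 3.650·89.00)/71.15 = 13.24 mg/L.
Below outfall 3: Q → 80.00 m³/s, C = (71.15·13.24 + 8.850·107.0)/80.00 = 23.61 mg/L.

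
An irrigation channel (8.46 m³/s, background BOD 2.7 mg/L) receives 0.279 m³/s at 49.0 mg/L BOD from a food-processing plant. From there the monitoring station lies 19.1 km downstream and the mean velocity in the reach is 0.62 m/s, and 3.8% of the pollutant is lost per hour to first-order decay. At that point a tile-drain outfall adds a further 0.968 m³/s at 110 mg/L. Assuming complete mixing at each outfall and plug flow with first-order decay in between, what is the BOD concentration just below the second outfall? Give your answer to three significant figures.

Mixed concentration C = ΣQC/ΣQ = (8.460·2.700 + 0.2790·49.00) / 8.739 = 36.51/8.739 = 4.178 mg/L; combined flow 8.739 m³/s.
Travel time t = 19.1·1000 / 0.62 = 30810 s = 8.557 h.
3.8%/h lost → k = −ln(1 − 0.038) = 0.03874 h⁻¹.
First-order decay: C = 4.178·exp(−k·t) = 4.178·0.7178 = 2.999 mg/L.
At the second outfall, C = (8.739·2.999 + 0.9680·110.0) / (8.739 + 0.9680) = 13.67 mg/L.

13.7 mg/L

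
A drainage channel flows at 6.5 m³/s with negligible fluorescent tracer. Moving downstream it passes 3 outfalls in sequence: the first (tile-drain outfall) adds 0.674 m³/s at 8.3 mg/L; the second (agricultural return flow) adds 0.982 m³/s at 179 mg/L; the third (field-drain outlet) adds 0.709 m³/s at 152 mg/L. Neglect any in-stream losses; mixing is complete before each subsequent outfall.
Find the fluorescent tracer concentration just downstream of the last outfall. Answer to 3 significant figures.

32.6 mg/L

Outfall 1: combined Q = 7.174 m³/s; C = (6.500·0 + 0.6740·8.300)/7.174 = 0.7798 mg/L.
Outfall 2: combined Q = 8.156 m³/s; C = (7.174·0.7798 + 0.9820·179.0)/8.156 = 22.24 mg/L.
Outfall 3: combined Q = 8.865 m³/s; C = (8.156·22.24 + 0.7090·152.0)/8.865 = 32.62 mg/L.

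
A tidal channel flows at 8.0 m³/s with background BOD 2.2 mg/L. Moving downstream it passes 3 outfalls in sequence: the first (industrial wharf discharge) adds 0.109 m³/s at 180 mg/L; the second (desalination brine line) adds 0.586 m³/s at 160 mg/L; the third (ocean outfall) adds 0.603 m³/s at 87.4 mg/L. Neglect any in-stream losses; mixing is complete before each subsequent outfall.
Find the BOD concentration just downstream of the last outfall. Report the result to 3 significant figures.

Below outfall 1: Q → 8.109 m³/s, C = (8.000·2.200 + 0.1090·180.0)/8.109 = 4.590 mg/L.
Below outfall 2: Q → 8.695 m³/s, C = (8.109·4.590 + 0.5860·160.0)/8.695 = 15.06 mg/L.
Below outfall 3: Q → 9.298 m³/s, C = (8.695·15.06 + 0.6030·87.40)/9.298 = 19.76 mg/L.

19.8 mg/L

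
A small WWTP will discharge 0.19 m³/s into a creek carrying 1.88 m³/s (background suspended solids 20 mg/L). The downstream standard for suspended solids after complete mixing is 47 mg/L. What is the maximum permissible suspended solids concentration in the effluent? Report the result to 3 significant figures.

At the limit, (Qr·Cr + Qe·Cₑ)/(Qr + Qe) = 47:
Cₑ = (2.070·47 − 1.880·20.00) / 0.1900 = 314.2 mg/L.

314 mg/L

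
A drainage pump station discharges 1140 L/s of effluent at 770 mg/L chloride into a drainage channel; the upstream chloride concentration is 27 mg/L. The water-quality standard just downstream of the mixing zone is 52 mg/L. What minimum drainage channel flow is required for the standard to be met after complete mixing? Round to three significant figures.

32700 L/s

Set C_mix = 52: (Q·27.00 + 1140·770.0) / (Q + 1140) = 52
→ Q = 1140·(770.0 − 52)/(52 − 27.00) = 32740 L/s.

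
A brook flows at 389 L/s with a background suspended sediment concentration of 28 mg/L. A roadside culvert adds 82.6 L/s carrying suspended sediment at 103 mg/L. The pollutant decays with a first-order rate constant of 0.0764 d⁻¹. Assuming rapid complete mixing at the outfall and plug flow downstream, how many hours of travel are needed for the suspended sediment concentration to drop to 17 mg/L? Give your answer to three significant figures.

278 h

Conservation of mass: C = (389.0·28.00 + 82.60·103.0) / 471.6 = 19400/471.6 = 41.14 mg/L.
41.14·exp(−k·t) = 17 → t = ln(41.14/17)/k = 999300 s = 277.6 h.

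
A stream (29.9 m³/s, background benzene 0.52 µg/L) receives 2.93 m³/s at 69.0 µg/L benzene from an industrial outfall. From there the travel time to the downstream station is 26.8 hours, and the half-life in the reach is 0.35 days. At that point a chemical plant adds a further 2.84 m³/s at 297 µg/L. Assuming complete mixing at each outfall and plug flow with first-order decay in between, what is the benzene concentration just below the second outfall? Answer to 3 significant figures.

Flow-weighted average: C = (29.90·0.5200 + 2.930·69.00) / 32.83 = 217.7/32.83 = 6.632 µg/L; combined flow 32.83 m³/s.
Half-life 0.35 d → k = ln 2 / 0.35 = 1.980 d⁻¹.
First-order decay: C = 6.632·exp(−k·t) = 6.632·0.1095 = 0.7264 µg/L.
Second outfall: C = (32.83·0.7264 + 2.840·297.0)/35.67 = 24.32 µg/L.

24.3 µg/L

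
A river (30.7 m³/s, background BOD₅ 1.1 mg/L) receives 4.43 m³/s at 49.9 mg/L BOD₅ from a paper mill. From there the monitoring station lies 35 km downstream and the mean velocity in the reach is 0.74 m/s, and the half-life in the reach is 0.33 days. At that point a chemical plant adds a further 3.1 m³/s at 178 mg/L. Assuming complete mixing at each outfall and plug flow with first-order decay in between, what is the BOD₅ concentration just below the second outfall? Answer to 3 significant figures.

16.5 mg/L

Mass balance: C = (30.70·1.100 + 4.430·49.90) / 35.13 = 254.8/35.13 = 7.254 mg/L; combined flow 35.13 m³/s.
Travel time t = 35·1000 / 0.74 = 47300 s = 13.14 h.
Half-life 0.33 d → k = ln 2 / 0.33 = 2.100 d⁻¹.
Decay over the reach: 7.254·exp(−kt) = 7.254·0.3167 = 2.297 mg/L.
At the second outfall, C = (35.13·2.297 + 3.100·178.0) / (35.13 + 3.100) = 16.54 mg/L.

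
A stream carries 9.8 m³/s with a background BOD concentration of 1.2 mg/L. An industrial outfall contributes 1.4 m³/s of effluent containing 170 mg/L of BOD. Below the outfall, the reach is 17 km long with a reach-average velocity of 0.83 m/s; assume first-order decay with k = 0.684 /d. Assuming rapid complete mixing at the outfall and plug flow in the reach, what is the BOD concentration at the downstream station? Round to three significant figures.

19.0 mg/L

Flow-weighted average: C = (9.800·1.200 + 1.400·170.0) / 11.20 = 249.8/11.20 = 22.30 mg/L.
Travel time t = 17·1000 / 0.83 = 20480 s = 5.689 h.
After decay, C = 22.30 × e^(−kt) = 22.30 × 0.8503 = 18.96 mg/L.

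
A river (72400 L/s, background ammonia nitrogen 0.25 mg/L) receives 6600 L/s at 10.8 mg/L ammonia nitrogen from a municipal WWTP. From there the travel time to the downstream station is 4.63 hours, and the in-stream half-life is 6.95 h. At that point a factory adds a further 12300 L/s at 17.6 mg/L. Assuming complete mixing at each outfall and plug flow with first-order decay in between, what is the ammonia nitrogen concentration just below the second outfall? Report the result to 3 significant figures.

2.99 mg/L

Conservation of mass: C = (72400·0.2500 + 6600·10.80) / 79000 = 89380/79000 = 1.131 mg/L; combined flow 79000 L/s.
Half-life 6.95 h → k = ln 2 / 6.95 = 0.09973 h⁻¹ = 2.394 d⁻¹.
Applying C = C₀e^(−kt): 1.131 × 0.6302 = 0.7130 mg/L.
At the second outfall, C = (79000·0.7130 + 12300·17.60) / (79000 + 12300) = 2.988 mg/L.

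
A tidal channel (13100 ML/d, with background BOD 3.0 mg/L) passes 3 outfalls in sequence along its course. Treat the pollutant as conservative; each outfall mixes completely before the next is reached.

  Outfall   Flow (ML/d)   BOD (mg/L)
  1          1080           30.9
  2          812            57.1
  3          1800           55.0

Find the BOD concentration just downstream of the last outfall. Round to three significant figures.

13.0 mg/L

After outfall 1: Q = 13100 + 1080 = 14180 ML/d; C = (13100·3.000 + 1080·30.90)/14180 = 5.125 mg/L.
After outfall 2: Q = 14180 + 812.0 = 14990 ML/d; C = (14180·5.125 + 812.0·57.10)/14990 = 7.940 mg/L.
After outfall 3: Q = 14990 + 1800 = 16790 ML/d; C = (14990·7.940 + 1800·55.00)/16790 = 12.98 mg/L.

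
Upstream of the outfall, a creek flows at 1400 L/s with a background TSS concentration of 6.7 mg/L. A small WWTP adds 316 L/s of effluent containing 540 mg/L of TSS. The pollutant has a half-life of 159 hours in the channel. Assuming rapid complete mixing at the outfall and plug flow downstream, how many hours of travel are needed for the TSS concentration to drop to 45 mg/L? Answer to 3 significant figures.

194 h

Flow-weighted average: C = (1400·6.700 + 316.0·540.0) / 1716 = 180000/1716 = 104.9 mg/L.
Half-life 159 h → k = ln 2 / 159 = 0.004359 h⁻¹ = 0.1046 d⁻¹.
104.9·exp(−k·t) = 45 → t = ln(104.9/45)/k = 699000 s = 194.2 h.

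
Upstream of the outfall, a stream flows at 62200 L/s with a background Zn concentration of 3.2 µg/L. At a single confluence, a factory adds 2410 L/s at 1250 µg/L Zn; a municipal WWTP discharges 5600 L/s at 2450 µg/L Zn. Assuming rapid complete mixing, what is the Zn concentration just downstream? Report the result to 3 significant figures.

241 µg/L

Flow-weighted average: C = (62200·3.200 + 2410·1250 + 5600·2450) / 70210 = 16930000/70210 = 241.2 µg/L.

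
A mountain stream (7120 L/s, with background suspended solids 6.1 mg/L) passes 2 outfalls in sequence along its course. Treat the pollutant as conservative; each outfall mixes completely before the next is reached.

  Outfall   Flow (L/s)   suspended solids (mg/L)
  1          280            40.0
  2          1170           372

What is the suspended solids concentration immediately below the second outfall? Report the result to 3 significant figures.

57.2 mg/L

Below outfall 1: Q → 7400 L/s, C = (7120·6.100 + 280.0·40.00)/7400 = 7.383 mg/L.
Below outfall 2: Q → 8570 L/s, C = (7400·7.383 + 1170·372.0)/8570 = 57.16 mg/L.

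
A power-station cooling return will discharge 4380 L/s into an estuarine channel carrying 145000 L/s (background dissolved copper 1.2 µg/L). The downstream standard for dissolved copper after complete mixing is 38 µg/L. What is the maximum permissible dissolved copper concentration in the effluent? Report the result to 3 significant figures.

1260 µg/L

At the limit, (Qr·Cr + Qe·Cₑ)/(Qr + Qe) = 38:
Cₑ = (149400·38 − 145000·1.200) / 4380 = 1256 µg/L.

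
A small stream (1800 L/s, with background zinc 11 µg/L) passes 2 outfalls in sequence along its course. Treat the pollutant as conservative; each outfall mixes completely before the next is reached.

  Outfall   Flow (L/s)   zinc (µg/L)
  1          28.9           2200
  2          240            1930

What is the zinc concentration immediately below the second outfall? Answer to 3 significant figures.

264 µg/L

Below outfall 1: Q → 1829 L/s, C = (1800·11.00 + 28.90·2200)/1829 = 45.59 µg/L.
Below outfall 2: Q → 2069 L/s, C = (1829·45.59 + 240.0·1930)/2069 = 264.2 µg/L.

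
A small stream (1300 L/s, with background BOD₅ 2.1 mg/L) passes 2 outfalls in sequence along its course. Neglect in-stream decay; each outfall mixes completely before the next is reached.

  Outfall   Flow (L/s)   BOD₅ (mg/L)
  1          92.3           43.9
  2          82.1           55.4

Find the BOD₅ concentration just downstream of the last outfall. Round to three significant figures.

7.68 mg/L

After outfall 1: Q = 1300 + 92.30 = 1392 L/s; C = (1300·2.100 + 92.30·43.90)/1392 = 4.871 mg/L.
After outfall 2: Q = 1392 + 82.10 = 1474 L/s; C = (1392·4.871 + 82.10·55.40)/1474 = 7.685 mg/L.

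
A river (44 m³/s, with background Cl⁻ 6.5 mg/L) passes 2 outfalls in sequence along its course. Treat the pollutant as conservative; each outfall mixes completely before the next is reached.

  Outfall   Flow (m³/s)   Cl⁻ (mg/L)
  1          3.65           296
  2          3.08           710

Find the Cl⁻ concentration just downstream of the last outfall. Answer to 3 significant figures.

70.0 mg/L

Below outfall 1: Q → 47.65 m³/s, C = (44.00·6.500 + 3.650·296.0)/47.65 = 28.68 mg/L.
Below outfall 2: Q → 50.73 m³/s, C = (47.65·28.68 + 3.080·710.0)/50.73 = 70.04 mg/L.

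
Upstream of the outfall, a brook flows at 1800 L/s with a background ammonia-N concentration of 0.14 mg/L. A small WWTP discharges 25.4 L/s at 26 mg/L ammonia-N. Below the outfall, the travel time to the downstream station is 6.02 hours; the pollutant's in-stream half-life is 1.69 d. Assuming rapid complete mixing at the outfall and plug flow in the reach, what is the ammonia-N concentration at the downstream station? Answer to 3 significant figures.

0.451 mg/L

Flow-weighted average: C = (1800·0.1400 + 25.40·26.00) / 1825 = 912.4/1825 = 0.4998 mg/L.
Half-life 1.69 d → k = ln 2 / 1.69 = 0.4101 d⁻¹.
Decay over the reach: 0.4998·exp(−kt) = 0.4998·0.9022 = 0.4510 mg/L.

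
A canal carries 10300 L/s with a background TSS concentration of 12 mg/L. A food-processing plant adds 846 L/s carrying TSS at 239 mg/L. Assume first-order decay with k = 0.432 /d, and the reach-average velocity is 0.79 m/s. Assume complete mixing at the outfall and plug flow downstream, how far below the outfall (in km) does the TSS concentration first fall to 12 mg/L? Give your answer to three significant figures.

Conservation of mass: C = (10300·12.00 + 846.0·239.0) / 11150 = 325800/11150 = 29.23 mg/L.
Set 29.23·exp(−k·t) = 12 → t = ln(29.23/12)/k = 178100 s = 49.46 h.
Distance = v·t = 0.79·178100 = 140700 m = 140.7 km.

141 km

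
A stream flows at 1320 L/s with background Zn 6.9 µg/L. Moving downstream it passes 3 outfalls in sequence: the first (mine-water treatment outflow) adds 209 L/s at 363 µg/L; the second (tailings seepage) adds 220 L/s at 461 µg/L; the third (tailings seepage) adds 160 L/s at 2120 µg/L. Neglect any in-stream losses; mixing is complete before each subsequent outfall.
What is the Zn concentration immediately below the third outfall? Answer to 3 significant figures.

Outfall 1: combined Q = 1529 L/s; C = (1320·6.900 + 209.0·363.0)/1529 = 55.58 µg/L.
Outfall 2: combined Q = 1749 L/s; C = (1529·55.58 + 220.0·461.0)/1749 = 106.6 µg/L.
Outfall 3: combined Q = 1909 L/s; C = (1749·106.6 + 160.0·2120)/1909 = 275.3 µg/L.

275 µg/L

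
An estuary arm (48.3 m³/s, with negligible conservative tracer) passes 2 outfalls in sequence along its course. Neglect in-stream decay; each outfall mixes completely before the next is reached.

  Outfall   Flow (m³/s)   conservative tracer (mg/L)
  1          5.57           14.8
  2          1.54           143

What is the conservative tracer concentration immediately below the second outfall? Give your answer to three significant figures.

Below outfall 1: Q → 53.87 m³/s, C = (48.30·0 + 5.570·14.80)/53.87 = 1.530 mg/L.
Below outfall 2: Q → 55.41 m³/s, C = (53.87·1.530 + 1.540·143.0)/55.41 = 5.462 mg/L.

5.46 mg/L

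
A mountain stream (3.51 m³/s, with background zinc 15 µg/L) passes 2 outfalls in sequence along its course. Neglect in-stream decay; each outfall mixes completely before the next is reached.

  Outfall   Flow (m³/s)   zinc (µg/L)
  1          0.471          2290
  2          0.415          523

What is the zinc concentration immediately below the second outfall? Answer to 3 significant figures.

307 µg/L

Below outfall 1: Q → 3.981 m³/s, C = (3.510·15.00 + 0.4710·2290)/3.981 = 284.2 µg/L.
Below outfall 2: Q → 4.396 m³/s, C = (3.981·284.2 + 0.4150·523.0)/4.396 = 306.7 µg/L.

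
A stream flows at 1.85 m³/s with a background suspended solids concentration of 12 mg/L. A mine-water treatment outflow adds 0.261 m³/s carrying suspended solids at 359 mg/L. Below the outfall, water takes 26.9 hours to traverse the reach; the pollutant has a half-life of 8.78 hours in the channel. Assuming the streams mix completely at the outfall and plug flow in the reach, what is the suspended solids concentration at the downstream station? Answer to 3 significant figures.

6.57 mg/L

Conservation of mass: C = (1.850·12.00 + 0.2610·359.0) / 2.111 = 115.9/2.111 = 54.90 mg/L.
Half-life 8.78 h → k = ln 2 / 8.78 = 0.07895 h⁻¹ = 1.895 d⁻¹.
Decay over the reach: 54.90·exp(−kt) = 54.90·0.1196 = 6.566 mg/L.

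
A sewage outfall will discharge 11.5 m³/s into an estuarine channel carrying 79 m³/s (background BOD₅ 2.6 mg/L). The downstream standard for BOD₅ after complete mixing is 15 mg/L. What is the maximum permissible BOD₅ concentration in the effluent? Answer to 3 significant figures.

At the limit, (Qr·Cr + Qe·Cₑ)/(Qr + Qe) = 15:
Cₑ = (90.50·15 − 79.00·2.600) / 11.50 = 100.2 mg/L.

100 mg/L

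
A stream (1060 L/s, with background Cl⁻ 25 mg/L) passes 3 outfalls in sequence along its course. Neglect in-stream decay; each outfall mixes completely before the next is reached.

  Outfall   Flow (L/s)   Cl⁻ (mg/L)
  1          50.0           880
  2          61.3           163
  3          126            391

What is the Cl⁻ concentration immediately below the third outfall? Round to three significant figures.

Outfall 1: combined Q = 1110 L/s; C = (1060·25.00 + 50.00·880.0)/1110 = 63.51 mg/L.
Outfall 2: combined Q = 1171 L/s; C = (1110·63.51 + 61.30·163.0)/1171 = 68.72 mg/L.
Outfall 3: combined Q = 1297 L/s; C = (1171·68.72 + 126.0·391.0)/1297 = 100.0 mg/L.

100 mg/L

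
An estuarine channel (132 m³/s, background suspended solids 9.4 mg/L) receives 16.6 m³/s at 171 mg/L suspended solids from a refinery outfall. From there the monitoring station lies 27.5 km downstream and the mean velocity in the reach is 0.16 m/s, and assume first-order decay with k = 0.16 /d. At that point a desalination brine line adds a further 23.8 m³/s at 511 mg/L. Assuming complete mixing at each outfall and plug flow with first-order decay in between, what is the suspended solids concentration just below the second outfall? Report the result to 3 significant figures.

After mixing, C = (132.0·9.400 + 16.60·171.0) / 148.6 = 4079/148.6 = 27.45 mg/L; combined flow 148.6 m³/s.
Travel time t = 27.5·1000 / 0.16 = 171900 s = 47.74 h.
After decay, C = 27.45 × e^(−kt) = 27.45 × 0.7274 = 19.97 mg/L.
Second outfall: C = (148.6·19.97 + 23.80·511.0)/172.4 = 87.76 mg/L.

87.8 mg/L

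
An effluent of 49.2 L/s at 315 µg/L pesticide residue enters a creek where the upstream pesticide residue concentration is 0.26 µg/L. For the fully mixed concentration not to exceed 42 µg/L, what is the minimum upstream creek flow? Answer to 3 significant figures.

322 L/s

Set C_mix = 42: (Q·0.2600 + 49.20·315.0) / (Q + 49.20) = 42
→ Q = 49.20·(315.0 − 42)/(42 − 0.2600) = 321.8 L/s.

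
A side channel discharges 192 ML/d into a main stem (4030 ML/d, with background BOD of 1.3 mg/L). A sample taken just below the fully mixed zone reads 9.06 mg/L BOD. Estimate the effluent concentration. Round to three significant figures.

Mass balance: 4030·1.300 + 192.0·Cₑ = 4222·9.060
→ Cₑ = (4222·9.060 − 4030·1.300) / 192.0 = 171.9 mg/L.

172 mg/L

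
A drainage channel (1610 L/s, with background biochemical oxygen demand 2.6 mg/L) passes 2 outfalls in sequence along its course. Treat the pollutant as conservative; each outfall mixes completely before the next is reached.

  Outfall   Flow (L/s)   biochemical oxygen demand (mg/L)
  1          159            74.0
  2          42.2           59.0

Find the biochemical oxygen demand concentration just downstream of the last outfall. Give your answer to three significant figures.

10.2 mg/L

Below outfall 1: Q → 1769 L/s, C = (1610·2.600 + 159.0·74.00)/1769 = 9.018 mg/L.
Below outfall 2: Q → 1811 L/s, C = (1769·9.018 + 42.20·59.00)/1811 = 10.18 mg/L.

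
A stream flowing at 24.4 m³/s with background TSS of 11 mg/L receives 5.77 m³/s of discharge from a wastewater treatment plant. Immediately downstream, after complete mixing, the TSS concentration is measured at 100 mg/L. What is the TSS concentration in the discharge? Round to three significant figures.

Mass balance: 24.40·11.00 + 5.770·Cₑ = 30.17·100.0
→ Cₑ = (30.17·100.0 − 24.40·11.00) / 5.770 = 476.4 mg/L.

476 mg/L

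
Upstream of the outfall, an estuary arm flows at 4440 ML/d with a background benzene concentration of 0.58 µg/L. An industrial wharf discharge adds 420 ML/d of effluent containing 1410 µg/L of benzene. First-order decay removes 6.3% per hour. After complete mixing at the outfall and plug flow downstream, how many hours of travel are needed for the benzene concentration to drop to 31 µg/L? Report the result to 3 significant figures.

21.1 h

Flow-weighted average: C = (4440·0.5800 + 420.0·1410) / 4860 = 594800/4860 = 122.4 µg/L.
6.3%/h lost → k = −ln(1 − 0.063) = 0.06507 h⁻¹.
122.4·exp(−k·t) = 31 → t = ln(122.4/31)/k = 75970 s = 21.10 h.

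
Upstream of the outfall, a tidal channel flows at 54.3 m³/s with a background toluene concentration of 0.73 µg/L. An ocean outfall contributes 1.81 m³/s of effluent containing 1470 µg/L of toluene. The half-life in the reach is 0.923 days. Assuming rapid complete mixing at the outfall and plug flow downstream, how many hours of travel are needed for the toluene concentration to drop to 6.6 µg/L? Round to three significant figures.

63.5 h

Conservation of mass: C = (54.30·0.7300 + 1.810·1470) / 56.11 = 2700/56.11 = 48.13 µg/L.
Half-life 0.923 d → k = ln 2 / 0.923 = 0.7510 d⁻¹.
48.13·exp(−k·t) = 6.6 → t = ln(48.13/6.6)/k = 228600 s = 63.49 h.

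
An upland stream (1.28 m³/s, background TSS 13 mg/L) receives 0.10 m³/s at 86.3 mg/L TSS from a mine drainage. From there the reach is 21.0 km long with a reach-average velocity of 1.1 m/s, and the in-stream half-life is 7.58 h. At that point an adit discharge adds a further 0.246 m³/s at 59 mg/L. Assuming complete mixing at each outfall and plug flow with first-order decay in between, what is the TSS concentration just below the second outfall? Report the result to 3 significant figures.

18.5 mg/L

Mass balance: C = (1.280·13.00 + 0.1000·86.30) / 1.380 = 25.27/1.380 = 18.31 mg/L; combined flow 1.380 m³/s.
Travel time t = 21.0·1000 / 1.1 = 19090 s = 5.303 h.
Half-life 7.58 h → k = ln 2 / 7.58 = 0.09144 h⁻¹ = 2.195 d⁻¹.
First-order decay: C = 18.31·exp(−k·t) = 18.31·0.6157 = 11.28 mg/L.
Second outfall: C = (1.380·11.28 + 0.2460·59.00)/1.626 = 18.50 mg/L.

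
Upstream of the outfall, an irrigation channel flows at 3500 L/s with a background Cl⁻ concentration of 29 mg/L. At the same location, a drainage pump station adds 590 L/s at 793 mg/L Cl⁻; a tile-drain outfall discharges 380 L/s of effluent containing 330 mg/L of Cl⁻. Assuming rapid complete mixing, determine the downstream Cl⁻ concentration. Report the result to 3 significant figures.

155 mg/L

Mixed concentration C = ΣQC/ΣQ = (3500·29.00 + 590.0·793.0 + 380.0·330.0) / 4470 = 694800/4470 = 155.4 mg/L.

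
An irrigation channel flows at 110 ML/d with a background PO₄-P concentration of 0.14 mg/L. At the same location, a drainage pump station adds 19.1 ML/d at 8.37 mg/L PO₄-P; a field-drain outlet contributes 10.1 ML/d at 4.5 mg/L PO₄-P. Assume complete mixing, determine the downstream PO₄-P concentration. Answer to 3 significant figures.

Mixed concentration C = ΣQC/ΣQ = (110.0·0.1400 + 19.10·8.370 + 10.10·4.500) / 139.2 = 220.7/139.2 = 1.586 mg/L.

1.59 mg/L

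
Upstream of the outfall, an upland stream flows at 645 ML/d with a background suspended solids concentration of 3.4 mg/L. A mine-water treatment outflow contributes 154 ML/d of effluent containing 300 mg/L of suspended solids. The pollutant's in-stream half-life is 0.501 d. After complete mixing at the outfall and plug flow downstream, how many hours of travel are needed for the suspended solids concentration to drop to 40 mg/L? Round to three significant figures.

Flow-weighted average: C = (645.0·3.400 + 154.0·300.0) / 799.0 = 48390/799.0 = 60.57 mg/L.
Half-life 0.501 d → k = ln 2 / 0.501 = 1.384 d⁻¹.
60.57·exp(−k·t) = 40 → t = ln(60.57/40)/k = 25910 s = 7.197 h.

7.20 h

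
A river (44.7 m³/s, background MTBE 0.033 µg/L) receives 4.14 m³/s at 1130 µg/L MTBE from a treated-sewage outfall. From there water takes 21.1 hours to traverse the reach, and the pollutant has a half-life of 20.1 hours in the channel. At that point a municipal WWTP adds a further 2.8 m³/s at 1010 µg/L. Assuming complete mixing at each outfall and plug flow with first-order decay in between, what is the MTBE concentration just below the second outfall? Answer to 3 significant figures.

98.5 µg/L

Mixed concentration C = ΣQC/ΣQ = (44.70·0.03300 + 4.140·1130) / 48.84 = 4680/48.84 = 95.82 µg/L; combined flow 48.84 m³/s.
Half-life 20.1 h → k = ln 2 / 20.1 = 0.03448 h⁻¹ = 0.8276 d⁻¹.
After decay, C = 95.82 × e^(−kt) = 95.82 × 0.4831 = 46.28 µg/L.
Second outfall: C = (48.84·46.28 + 2.800·1010)/51.64 = 98.54 µg/L.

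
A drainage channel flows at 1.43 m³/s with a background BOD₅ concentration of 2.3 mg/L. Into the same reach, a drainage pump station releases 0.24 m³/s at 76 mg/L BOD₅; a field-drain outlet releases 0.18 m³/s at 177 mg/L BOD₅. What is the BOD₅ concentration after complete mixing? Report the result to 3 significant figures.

Flow-weighted average: C = (1.430·2.300 + 0.2400·76.00 + 0.1800·177.0) / 1.850 = 53.39/1.850 = 28.86 mg/L.

28.9 mg/L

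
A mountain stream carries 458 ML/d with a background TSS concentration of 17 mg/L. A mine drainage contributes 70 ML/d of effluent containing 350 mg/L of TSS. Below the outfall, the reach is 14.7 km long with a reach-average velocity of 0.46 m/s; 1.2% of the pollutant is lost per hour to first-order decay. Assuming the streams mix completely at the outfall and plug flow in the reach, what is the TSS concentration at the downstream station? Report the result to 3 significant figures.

Conservation of mass: C = (458.0·17.00 + 70.00·350.0) / 528.0 = 32290/528.0 = 61.15 mg/L.
Travel time t = 14.7·1000 / 0.46 = 31960 s = 8.877 h.
1.2%/h lost → k = −ln(1 − 0.012) = 0.01207 h⁻¹.
Applying C = C₀e^(−kt): 61.15 × 0.8984 = 54.93 mg/L.

54.9 mg/L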